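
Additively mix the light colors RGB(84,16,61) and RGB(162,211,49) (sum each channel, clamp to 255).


Additive: each channel = min(255, C₁+C₂)
R: 84+162 = 246 → 246
G: 16+211 = 227 → 227
B: 61+49 = 110 → 110
= RGB(246, 227, 110)


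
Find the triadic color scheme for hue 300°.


Triadic: equally spaced at 120° intervals
H1 = 300°
H2 = (300 + 120) mod 360 = 60°
H3 = (300 + 240) mod 360 = 180°
Triadic = 300°, 60°, 180°


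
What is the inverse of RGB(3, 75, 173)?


Invert: (255-R, 255-G, 255-B)
R: 255-3 = 252
G: 255-75 = 180
B: 255-173 = 82
= RGB(252, 180, 82)


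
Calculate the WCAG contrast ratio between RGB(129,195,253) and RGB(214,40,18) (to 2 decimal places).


Linearize each sRGB channel c=v/255: c/12.92 if c ≤ 0.04045 else ((c+0.055)/1.055)^2.4
L = 0.2126×R_lin + 0.7152×G_lin + 0.0722×B_lin
Color 1 (129,195,253):
  R=129: 129/255≈0.5059 > 0.04045 → ((0.5059+0.055)/1.055)^2.4 ≈ 0.21953
  G=195: 195/255≈0.7647 > 0.04045 → ((0.7647+0.055)/1.055)^2.4 ≈ 0.54572
  B=253: 253/255≈0.9922 > 0.04045 → ((0.9922+0.055)/1.055)^2.4 ≈ 0.98225
  L1 = 0.2126×0.21953 + 0.7152×0.54572 + 0.0722×0.98225 ≈ 0.50789
Color 2 (214,40,18):
  R=214: 214/255≈0.8392 > 0.04045 → ((0.8392+0.055)/1.055)^2.4 ≈ 0.67244
  G=40: 40/255≈0.1569 > 0.04045 → ((0.1569+0.055)/1.055)^2.4 ≈ 0.02122
  B=18: 18/255≈0.0706 > 0.04045 → ((0.0706+0.055)/1.055)^2.4 ≈ 0.00605
  L2 = 0.2126×0.67244 + 0.7152×0.02122 + 0.0722×0.00605 ≈ 0.15857
Lighter = 0.50789, Darker = 0.15857
Ratio = (L_lighter + 0.05) / (L_darker + 0.05)
Ratio = (0.50789 + 0.05) / (0.15857 + 0.05) = 0.55789 / 0.20857 ≈ 2.6748
Ratio ≈ 2.67:1


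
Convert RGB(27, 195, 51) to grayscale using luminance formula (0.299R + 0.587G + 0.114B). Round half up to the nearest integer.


Gray = 0.299×R + 0.587×G + 0.114×B
Gray = 0.299×27 + 0.587×195 + 0.114×51
Gray = 8.073 + 114.465 + 5.814
Gray = 128.352 → round half up → 128
Gray = 128


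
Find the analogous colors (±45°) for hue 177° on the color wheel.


Base hue: 177°
Left analog: (177 - 45) mod 360 = 132°
Right analog: (177 + 45) mod 360 = 222°
Analogous hues = 132° and 222°


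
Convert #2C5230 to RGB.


2C → 44 (R)
52 → 82 (G)
30 → 48 (B)
= RGB(44, 82, 48)


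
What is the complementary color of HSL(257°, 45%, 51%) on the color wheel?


Complement = opposite side of color wheel = hue + 180°
H' = (257 + 180) mod 360 = 77°
S and L unchanged.
= HSL(77°, 45%, 51%)


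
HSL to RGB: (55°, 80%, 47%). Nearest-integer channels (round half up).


H=55°, S=0.80, L=0.47
C = (1-|2L-1|)×S = (1-|-0.06|)×0.80 = 0.752
H' = H/60 = 55/60 ≈ 0.9167; X = C×(1-|H' mod 2 - 1|) ≈ 0.6893
m = L - C/2 = 0.47 - 0.376 = 0.094
Sector ⌊H'⌋ = 0 → (R',G',B') = (0.752, ≈0.6893, 0.0)
RGB = ((R'+m)×255, (G'+m)×255, (B'+m)×255) = (215.73, 199.75, 23.97)
Round half up → RGB(216, 200, 24)


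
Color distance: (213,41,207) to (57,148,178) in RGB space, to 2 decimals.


d = √[(R₁-R₂)² + (G₁-G₂)² + (B₁-B₂)²]
d = √[(213-57)² + (41-148)² + (207-178)²]
d = √[24336 + 11449 + 841]
d = √36626
d ≈ 191.38


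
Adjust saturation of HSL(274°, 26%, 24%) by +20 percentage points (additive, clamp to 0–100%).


Original S = 26%
Adjustment = +20 percentage points
New S = 26 + (20) = 46
Clamp to [0, 100] → 46
= HSL(274°, 46%, 24%)


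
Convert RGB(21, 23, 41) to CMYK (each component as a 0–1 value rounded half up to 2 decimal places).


R'=21/255≈0.0824, G'=23/255≈0.0902, B'=41/255≈0.1608
K = 1 - max(R',G',B') = 1 - 41/255 = 214/255 = 0.83921… → 0.84
(1-R'-K)/(1-K) simplifies to (max-R)/max with max = 41:
C = (41-21)/41 = 20/41 = 0.48780… → 0.49
M = (41-23)/41 = 18/41 = 0.43902… → 0.44
Y = (41-41)/41 = 0/41 = 0 → 0.00
= CMYK(0.49, 0.44, 0.00, 0.84)


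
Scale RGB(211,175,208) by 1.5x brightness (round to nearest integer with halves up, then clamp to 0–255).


Multiply each channel by 1.5, round half up, clamp to [0, 255]
R: 211×1.5 = 316.5 → round → 317 → clamp → 255
G: 175×1.5 = 262.5 → round → 263 → clamp → 255
B: 208×1.5 = 312 → clamp → 255
= RGB(255, 255, 255)


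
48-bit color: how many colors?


Colors = 2^bits = 2^48
= 281,474,976,710,656 colors


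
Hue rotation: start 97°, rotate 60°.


New hue = (H + rotation) mod 360
New hue = (97 + 60) mod 360
= 157 mod 360
= 157°


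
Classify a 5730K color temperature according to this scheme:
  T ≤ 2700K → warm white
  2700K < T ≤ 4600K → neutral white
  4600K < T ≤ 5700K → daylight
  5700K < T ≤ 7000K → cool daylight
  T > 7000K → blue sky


Temperature: 5730K
5700K < 5730K ≤ 7000K → cool daylight
Classification: cool daylight


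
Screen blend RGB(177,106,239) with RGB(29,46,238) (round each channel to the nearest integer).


Screen: C = 255 - (255-A)×(255-B)/255, rounded to nearest integer
R: 255 - (255-177)×(255-29)/255 = 255 - 17628/255 ≈ 255 - 69.129 = 185.871 → 186
G: 255 - (255-106)×(255-46)/255 = 255 - 31141/255 ≈ 255 - 122.122 = 132.878 → 133
B: 255 - (255-239)×(255-238)/255 = 255 - 272/255 ≈ 255 - 1.067 = 253.933 → 254
= RGB(186, 133, 254)


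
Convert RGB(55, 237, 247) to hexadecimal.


R = 55 → 37 (hex)
G = 237 → ED (hex)
B = 247 → F7 (hex)
Hex = #37EDF7


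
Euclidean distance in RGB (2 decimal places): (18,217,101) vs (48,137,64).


d = √[(R₁-R₂)² + (G₁-G₂)² + (B₁-B₂)²]
d = √[(18-48)² + (217-137)² + (101-64)²]
d = √[900 + 6400 + 1369]
d = √8669
d ≈ 93.11


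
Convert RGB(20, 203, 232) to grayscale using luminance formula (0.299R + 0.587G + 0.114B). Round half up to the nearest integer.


Gray = 0.299×R + 0.587×G + 0.114×B
Gray = 0.299×20 + 0.587×203 + 0.114×232
Gray = 5.980 + 119.161 + 26.448
Gray = 151.589 → round half up → 152
Gray = 152


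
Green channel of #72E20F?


Color: #72E20F
R = 72 = 114
G = E2 = 226
B = 0F = 15
Green = 226


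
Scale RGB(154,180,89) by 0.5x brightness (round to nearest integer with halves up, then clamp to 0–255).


Multiply each channel by 0.5, round half up, clamp to [0, 255]
R: 154×0.5 = 77
G: 180×0.5 = 90
B: 89×0.5 = 44.5 → round → 45
= RGB(77, 90, 45)


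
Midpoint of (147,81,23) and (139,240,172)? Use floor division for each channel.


Midpoint: each channel = ⌊(C₁+C₂)/2⌋
R: ⌊(147+139)/2⌋ = 143
G: ⌊(81+240)/2⌋ = 160
B: ⌊(23+172)/2⌋ = 97
= RGB(143, 160, 97)


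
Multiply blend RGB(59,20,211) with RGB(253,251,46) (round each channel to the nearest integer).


Multiply: C = A×B/255, rounded to nearest integer
R: 59×253/255 = 14927/255 ≈ 58.537 → 59
G: 20×251/255 = 5020/255 ≈ 19.686 → 20
B: 211×46/255 = 9706/255 ≈ 38.063 → 38
= RGB(59, 20, 38)


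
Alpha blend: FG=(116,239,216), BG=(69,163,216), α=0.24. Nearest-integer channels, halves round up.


C = α×F + (1-α)×B, with 1-α = 0.76
R: 0.24×116 + 0.76×69 = 27.84 + 52.44 = 80.28 → 80
G: 0.24×239 + 0.76×163 = 57.36 + 123.88 = 181.24 → 181
B: 0.24×216 + 0.76×216 = 51.84 + 164.16 = 216.00 → 216
= RGB(80, 181, 216)


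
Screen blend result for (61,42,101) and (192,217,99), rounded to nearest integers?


Screen: C = 255 - (255-A)×(255-B)/255, rounded to nearest integer
R: 255 - (255-61)×(255-192)/255 = 255 - 12222/255 ≈ 255 - 47.929 = 207.071 → 207
G: 255 - (255-42)×(255-217)/255 = 255 - 8094/255 ≈ 255 - 31.741 = 223.259 → 223
B: 255 - (255-101)×(255-99)/255 = 255 - 24024/255 ≈ 255 - 94.212 = 160.788 → 161
= RGB(207, 223, 161)


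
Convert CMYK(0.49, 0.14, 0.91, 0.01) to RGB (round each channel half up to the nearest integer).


R = 255 × (1-C) × (1-K) = 255 × 0.51 × 0.99 = 128.7495 → 129
G = 255 × (1-M) × (1-K) = 255 × 0.86 × 0.99 = 217.107 → 217
B = 255 × (1-Y) × (1-K) = 255 × 0.09 × 0.99 = 22.7205 → 23
= RGB(129, 217, 23)


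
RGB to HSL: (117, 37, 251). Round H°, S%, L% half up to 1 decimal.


Normalize: R'=117/255≈0.4588, G'=37/255≈0.1451, B'=251/255≈0.9843
Max=251/255, Min=37/255, Δ=Max-Min=214/255
L = (Max+Min)/2 = (251+37)/510 = 288/510 = 0.56470… → L = 56.5%
L > 0.5 → S = Δ/(2-Max-Min) = 214/(510-251-37) = 214/222 = 0.96396… → S = 96.4%
(the 1/255 factors cancel in S and H, so raw channel differences can be used)
Max is B' → H = 60 × ((R-G)/Δ + 4) = 60 × ((117-37)/214 + 4)
  80/214 + 4 = 0.3738… + 4 = 4.3738…
  H = 60 × 4.3738… = 262.429…° → H = 262.4°
= HSL(262.4°, 96.4%, 56.5%)


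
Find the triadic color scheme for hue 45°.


Triadic: equally spaced at 120° intervals
H1 = 45°
H2 = (45 + 120) mod 360 = 165°
H3 = (45 + 240) mod 360 = 285°
Triadic = 45°, 165°, 285°


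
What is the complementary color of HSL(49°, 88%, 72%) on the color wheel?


Complement = opposite side of color wheel = hue + 180°
H' = (49 + 180) mod 360 = 229°
S and L unchanged.
= HSL(229°, 88%, 72%)


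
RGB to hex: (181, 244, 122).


R = 181 → B5 (hex)
G = 244 → F4 (hex)
B = 122 → 7A (hex)
Hex = #B5F47A


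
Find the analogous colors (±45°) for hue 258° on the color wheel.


Base hue: 258°
Left analog: (258 - 45) mod 360 = 213°
Right analog: (258 + 45) mod 360 = 303°
Analogous hues = 213° and 303°


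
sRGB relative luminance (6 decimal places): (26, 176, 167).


Linearize each channel (sRGB transfer function): c = v/255; c_lin = c/12.92 if c ≤ 0.04045, else ((c+0.055)/1.055)^2.4
  R: 26/255 ≈ 0.101961 > 0.04045 → ((0.101961+0.055)/1.055)^2.4 ≈ 0.010330
  G: 176/255 ≈ 0.690196 > 0.04045 → ((0.690196+0.055)/1.055)^2.4 ≈ 0.434154
  B: 167/255 ≈ 0.654902 > 0.04045 → ((0.654902+0.055)/1.055)^2.4 ≈ 0.386429
R_lin = 0.010330, G_lin = 0.434154, B_lin = 0.386429
L = 0.2126×R + 0.7152×G + 0.0722×B
L = 0.2126×0.010330 + 0.7152×0.434154 + 0.0722×0.386429
L ≈ 0.340603


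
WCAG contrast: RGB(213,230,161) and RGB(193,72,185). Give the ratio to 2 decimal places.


Linearize each sRGB channel c=v/255: c/12.92 if c ≤ 0.04045 else ((c+0.055)/1.055)^2.4
L = 0.2126×R_lin + 0.7152×G_lin + 0.0722×B_lin
Color 1 (213,230,161):
  R=213: 213/255≈0.8353 > 0.04045 → ((0.8353+0.055)/1.055)^2.4 ≈ 0.66539
  G=230: 230/255≈0.9020 > 0.04045 → ((0.9020+0.055)/1.055)^2.4 ≈ 0.79130
  B=161: 161/255≈0.6314 > 0.04045 → ((0.6314+0.055)/1.055)^2.4 ≈ 0.35640
  L1 = 0.2126×0.66539 + 0.7152×0.79130 + 0.0722×0.35640 ≈ 0.73313
Color 2 (193,72,185):
  R=193: 193/255≈0.7569 > 0.04045 → ((0.7569+0.055)/1.055)^2.4 ≈ 0.53328
  G=72: 72/255≈0.2824 > 0.04045 → ((0.2824+0.055)/1.055)^2.4 ≈ 0.06480
  B=185: 185/255≈0.7255 > 0.04045 → ((0.7255+0.055)/1.055)^2.4 ≈ 0.48515
  L2 = 0.2126×0.53328 + 0.7152×0.06480 + 0.0722×0.48515 ≈ 0.19475
Lighter = 0.73313, Darker = 0.19475
Ratio = (L_lighter + 0.05) / (L_darker + 0.05)
Ratio = (0.73313 + 0.05) / (0.19475 + 0.05) = 0.78313 / 0.24475 ≈ 3.1997
Ratio ≈ 3.20:1


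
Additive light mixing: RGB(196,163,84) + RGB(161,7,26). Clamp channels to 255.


Additive: each channel = min(255, C₁+C₂)
R: 196+161 = 357 → 255
G: 163+7 = 170 → 170
B: 84+26 = 110 → 110
= RGB(255, 170, 110)


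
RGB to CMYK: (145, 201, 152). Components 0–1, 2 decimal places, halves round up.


R'=145/255≈0.5686, G'=201/255≈0.7882, B'=152/255≈0.5961
K = 1 - max(R',G',B') = 1 - 201/255 = 54/255 = 0.21176… → 0.21
(1-R'-K)/(1-K) simplifies to (max-R)/max with max = 201:
C = (201-145)/201 = 56/201 = 0.27860… → 0.28
M = (201-201)/201 = 0/201 = 0 → 0.00
Y = (201-152)/201 = 49/201 = 0.24378… → 0.24
= CMYK(0.28, 0.00, 0.24, 0.21)


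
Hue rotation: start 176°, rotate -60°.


New hue = (H + rotation) mod 360
New hue = (176 -60) mod 360
= 116 mod 360
= 116°


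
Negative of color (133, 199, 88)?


Invert: (255-R, 255-G, 255-B)
R: 255-133 = 122
G: 255-199 = 56
B: 255-88 = 167
= RGB(122, 56, 167)


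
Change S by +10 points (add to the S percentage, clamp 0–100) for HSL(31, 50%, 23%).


Original S = 50%
Adjustment = +10 percentage points
New S = 50 + (10) = 60
Clamp to [0, 100] → 60
= HSL(31°, 60%, 23%)


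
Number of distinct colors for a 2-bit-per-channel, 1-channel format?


Total bits = 2 bits/channel × 1 channels = 2 bits
Distinct colors = 2^2
= 4 colors


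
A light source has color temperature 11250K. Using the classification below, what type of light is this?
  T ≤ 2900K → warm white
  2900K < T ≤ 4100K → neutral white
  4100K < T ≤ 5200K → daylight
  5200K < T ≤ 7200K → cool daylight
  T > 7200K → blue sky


Temperature: 11250K
11250K > 7200K → blue sky
Classification: blue sky


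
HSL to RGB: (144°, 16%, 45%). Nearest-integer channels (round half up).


H=144°, S=0.16, L=0.45
C = (1-|2L-1|)×S = (1-|-0.10|)×0.16 = 0.144
H' = H/60 = 144/60 ≈ 2.4000; X = C×(1-|H' mod 2 - 1|) = 0.0576
m = L - C/2 = 0.45 - 0.072 = 0.378
Sector ⌊H'⌋ = 2 → (R',G',B') = (0.0, 0.144, 0.0576)
RGB = ((R'+m)×255, (G'+m)×255, (B'+m)×255) = (96.39, 133.11, 111.078)
Round half up → RGB(96, 133, 111)


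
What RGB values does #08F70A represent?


08 → 8 (R)
F7 → 247 (G)
0A → 10 (B)
= RGB(8, 247, 10)


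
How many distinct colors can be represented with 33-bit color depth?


Colors = 2^bits = 2^33
= 8,589,934,592 colors


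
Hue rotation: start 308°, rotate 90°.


New hue = (H + rotation) mod 360
New hue = (308 + 90) mod 360
= 398 mod 360
= 38°


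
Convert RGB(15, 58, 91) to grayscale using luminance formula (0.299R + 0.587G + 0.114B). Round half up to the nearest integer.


Gray = 0.299×R + 0.587×G + 0.114×B
Gray = 0.299×15 + 0.587×58 + 0.114×91
Gray = 4.485 + 34.046 + 10.374
Gray = 48.905 → round half up → 49
Gray = 49


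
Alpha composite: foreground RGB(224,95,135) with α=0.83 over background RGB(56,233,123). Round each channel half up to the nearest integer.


C = α×F + (1-α)×B, with 1-α = 0.17
R: 0.83×224 + 0.17×56 = 185.92 + 9.52 = 195.44 → 195
G: 0.83×95 + 0.17×233 = 78.85 + 39.61 = 118.46 → 118
B: 0.83×135 + 0.17×123 = 112.05 + 20.91 = 132.96 → 133
= RGB(195, 118, 133)


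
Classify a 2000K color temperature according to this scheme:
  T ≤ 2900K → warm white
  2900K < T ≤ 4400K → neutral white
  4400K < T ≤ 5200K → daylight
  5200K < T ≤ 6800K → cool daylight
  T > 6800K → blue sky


Temperature: 2000K
2000K ≤ 2900K → warm white
Classification: warm white


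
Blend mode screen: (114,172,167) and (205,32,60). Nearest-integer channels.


Screen: C = 255 - (255-A)×(255-B)/255, rounded to nearest integer
R: 255 - (255-114)×(255-205)/255 = 255 - 7050/255 ≈ 255 - 27.647 = 227.353 → 227
G: 255 - (255-172)×(255-32)/255 = 255 - 18509/255 ≈ 255 - 72.584 = 182.416 → 182
B: 255 - (255-167)×(255-60)/255 = 255 - 17160/255 ≈ 255 - 67.294 = 187.706 → 188
= RGB(227, 182, 188)


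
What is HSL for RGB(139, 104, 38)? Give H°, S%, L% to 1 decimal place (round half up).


Normalize: R'=139/255≈0.5451, G'=104/255≈0.4078, B'=38/255≈0.1490
Max=139/255, Min=38/255, Δ=Max-Min=101/255
L = (Max+Min)/2 = (139+38)/510 = 177/510 = 0.34705… → L = 34.7%
L ≤ 0.5 → S = Δ/(Max+Min) = 101/(139+38) = 101/177 = 0.57062… → S = 57.1%
(the 1/255 factors cancel in S and H, so raw channel differences can be used)
Max is R' → H = 60 × (((G-B)/Δ) mod 6) = 60 × (((104-38)/101) mod 6)
  66/101 = 0.6534…
  H = 60 × 0.6534… = 39.207…° → H = 39.2°
= HSL(39.2°, 57.1%, 34.7%)


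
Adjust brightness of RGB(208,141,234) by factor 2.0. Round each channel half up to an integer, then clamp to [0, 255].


Multiply each channel by 2.0, round half up, clamp to [0, 255]
R: 208×2.0 = 416 → clamp → 255
G: 141×2.0 = 282 → clamp → 255
B: 234×2.0 = 468 → clamp → 255
= RGB(255, 255, 255)


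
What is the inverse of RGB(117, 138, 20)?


Invert: (255-R, 255-G, 255-B)
R: 255-117 = 138
G: 255-138 = 117
B: 255-20 = 235
= RGB(138, 117, 235)


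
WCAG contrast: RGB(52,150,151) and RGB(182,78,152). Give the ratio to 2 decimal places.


Linearize each sRGB channel c=v/255: c/12.92 if c ≤ 0.04045 else ((c+0.055)/1.055)^2.4
L = 0.2126×R_lin + 0.7152×G_lin + 0.0722×B_lin
Color 1 (52,150,151):
  R=52: 52/255≈0.2039 > 0.04045 → ((0.2039+0.055)/1.055)^2.4 ≈ 0.03434
  G=150: 150/255≈0.5882 > 0.04045 → ((0.5882+0.055)/1.055)^2.4 ≈ 0.30499
  B=151: 151/255≈0.5922 > 0.04045 → ((0.5922+0.055)/1.055)^2.4 ≈ 0.30947
  L1 = 0.2126×0.03434 + 0.7152×0.30499 + 0.0722×0.30947 ≈ 0.24777
Color 2 (182,78,152):
  R=182: 182/255≈0.7137 > 0.04045 → ((0.7137+0.055)/1.055)^2.4 ≈ 0.46778
  G=78: 78/255≈0.3059 > 0.04045 → ((0.3059+0.055)/1.055)^2.4 ≈ 0.07619
  B=152: 152/255≈0.5961 > 0.04045 → ((0.5961+0.055)/1.055)^2.4 ≈ 0.31399
  L2 = 0.2126×0.46778 + 0.7152×0.07619 + 0.0722×0.31399 ≈ 0.17661
Lighter = 0.24777, Darker = 0.17661
Ratio = (L_lighter + 0.05) / (L_darker + 0.05)
Ratio = (0.24777 + 0.05) / (0.17661 + 0.05) = 0.29777 / 0.22661 ≈ 1.3140
Ratio ≈ 1.31:1


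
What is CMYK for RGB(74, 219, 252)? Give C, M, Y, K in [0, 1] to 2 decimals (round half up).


R'=74/255≈0.2902, G'=219/255≈0.8588, B'=252/255≈0.9882
K = 1 - max(R',G',B') = 1 - 252/255 = 3/255 = 0.01176… → 0.01
(1-R'-K)/(1-K) simplifies to (max-R)/max with max = 252:
C = (252-74)/252 = 178/252 = 0.70634… → 0.71
M = (252-219)/252 = 33/252 = 0.13095… → 0.13
Y = (252-252)/252 = 0/252 = 0 → 0.00
= CMYK(0.71, 0.13, 0.00, 0.01)


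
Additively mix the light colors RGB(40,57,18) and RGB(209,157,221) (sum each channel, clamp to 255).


Additive: each channel = min(255, C₁+C₂)
R: 40+209 = 249 → 249
G: 57+157 = 214 → 214
B: 18+221 = 239 → 239
= RGB(249, 214, 239)


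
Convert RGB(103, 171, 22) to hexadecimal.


R = 103 → 67 (hex)
G = 171 → AB (hex)
B = 22 → 16 (hex)
Hex = #67AB16


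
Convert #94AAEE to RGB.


94 → 148 (R)
AA → 170 (G)
EE → 238 (B)
= RGB(148, 170, 238)


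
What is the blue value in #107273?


Color: #107273
R = 10 = 16
G = 72 = 114
B = 73 = 115
Blue = 115


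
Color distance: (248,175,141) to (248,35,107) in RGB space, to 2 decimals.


d = √[(R₁-R₂)² + (G₁-G₂)² + (B₁-B₂)²]
d = √[(248-248)² + (175-35)² + (141-107)²]
d = √[0 + 19600 + 1156]
d = √20756
d ≈ 144.07


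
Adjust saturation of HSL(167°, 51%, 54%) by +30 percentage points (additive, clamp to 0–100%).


Original S = 51%
Adjustment = +30 percentage points
New S = 51 + (30) = 81
Clamp to [0, 100] → 81
= HSL(167°, 81%, 54%)


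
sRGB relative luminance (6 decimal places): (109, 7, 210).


Linearize each channel (sRGB transfer function): c = v/255; c_lin = c/12.92 if c ≤ 0.04045, else ((c+0.055)/1.055)^2.4
  R: 109/255 ≈ 0.427451 > 0.04045 → ((0.427451+0.055)/1.055)^2.4 ≈ 0.152926
  G: 7/255 ≈ 0.027451 ≤ 0.04045 → 0.027451/12.92 ≈ 0.002125
  B: 210/255 ≈ 0.823529 > 0.04045 → ((0.823529+0.055)/1.055)^2.4 ≈ 0.644480
R_lin = 0.152926, G_lin = 0.002125, B_lin = 0.644480
L = 0.2126×R + 0.7152×G + 0.0722×B
L = 0.2126×0.152926 + 0.7152×0.002125 + 0.0722×0.644480
L ≈ 0.080563


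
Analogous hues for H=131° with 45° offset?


Base hue: 131°
Left analog: (131 - 45) mod 360 = 86°
Right analog: (131 + 45) mod 360 = 176°
Analogous hues = 86° and 176°


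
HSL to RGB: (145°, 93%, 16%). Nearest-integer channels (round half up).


H=145°, S=0.93, L=0.16
C = (1-|2L-1|)×S = (1-|-0.68|)×0.93 = 0.2976
H' = H/60 = 145/60 ≈ 2.4167; X = C×(1-|H' mod 2 - 1|) = 0.124
m = L - C/2 = 0.16 - 0.1488 = 0.0112
Sector ⌊H'⌋ = 2 → (R',G',B') = (0.0, 0.2976, 0.124)
RGB = ((R'+m)×255, (G'+m)×255, (B'+m)×255) = (2.856, 78.744, 34.476)
Round half up → RGB(3, 79, 34)


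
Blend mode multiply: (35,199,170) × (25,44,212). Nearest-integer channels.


Multiply: C = A×B/255, rounded to nearest integer
R: 35×25/255 = 875/255 ≈ 3.431 → 3
G: 199×44/255 = 8756/255 ≈ 34.337 → 34
B: 170×212/255 = 36040/255 ≈ 141.333 → 141
= RGB(3, 34, 141)


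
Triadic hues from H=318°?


Triadic: equally spaced at 120° intervals
H1 = 318°
H2 = (318 + 120) mod 360 = 78°
H3 = (318 + 240) mod 360 = 198°
Triadic = 318°, 78°, 198°


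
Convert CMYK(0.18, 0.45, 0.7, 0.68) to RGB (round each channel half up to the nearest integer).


R = 255 × (1-C) × (1-K) = 255 × 0.82 × 0.32 = 66.912 → 67
G = 255 × (1-M) × (1-K) = 255 × 0.55 × 0.32 = 44.88 → 45
B = 255 × (1-Y) × (1-K) = 255 × 0.30 × 0.32 = 24.48 → 24
= RGB(67, 45, 24)


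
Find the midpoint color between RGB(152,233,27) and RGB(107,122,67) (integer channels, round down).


Midpoint: each channel = ⌊(C₁+C₂)/2⌋
R: ⌊(152+107)/2⌋ = 129
G: ⌊(233+122)/2⌋ = 177
B: ⌊(27+67)/2⌋ = 47
= RGB(129, 177, 47)


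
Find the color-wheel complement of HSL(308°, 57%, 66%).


Complement = opposite side of color wheel = hue + 180°
H' = (308 + 180) mod 360 = 128°
S and L unchanged.
= HSL(128°, 57%, 66%)


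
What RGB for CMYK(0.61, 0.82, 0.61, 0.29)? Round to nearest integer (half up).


R = 255 × (1-C) × (1-K) = 255 × 0.39 × 0.71 = 70.6095 → 71
G = 255 × (1-M) × (1-K) = 255 × 0.18 × 0.71 = 32.589 → 33
B = 255 × (1-Y) × (1-K) = 255 × 0.39 × 0.71 = 70.6095 → 71
= RGB(71, 33, 71)


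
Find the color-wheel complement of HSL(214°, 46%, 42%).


Complement = opposite side of color wheel = hue + 180°
H' = (214 + 180) mod 360 = 34°
S and L unchanged.
= HSL(34°, 46%, 42%)


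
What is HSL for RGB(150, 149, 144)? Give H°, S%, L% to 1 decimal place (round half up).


Normalize: R'=150/255≈0.5882, G'=149/255≈0.5843, B'=144/255≈0.5647
Max=150/255, Min=144/255, Δ=Max-Min=6/255
L = (Max+Min)/2 = (150+144)/510 = 294/510 = 0.57647… → L = 57.6%
L > 0.5 → S = Δ/(2-Max-Min) = 6/(510-150-144) = 6/216 = 0.02777… → S = 2.8%
(the 1/255 factors cancel in S and H, so raw channel differences can be used)
Max is R' → H = 60 × (((G-B)/Δ) mod 6) = 60 × (((149-144)/6) mod 6)
  5/6 = 0.8333…
  H = 60 × 0.8333… = 50° → H = 50.0°
= HSL(50.0°, 2.8%, 57.6%)


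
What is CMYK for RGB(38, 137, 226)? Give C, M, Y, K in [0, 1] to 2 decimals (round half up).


R'=38/255≈0.1490, G'=137/255≈0.5373, B'=226/255≈0.8863
K = 1 - max(R',G',B') = 1 - 226/255 = 29/255 = 0.11372… → 0.11
(1-R'-K)/(1-K) simplifies to (max-R)/max with max = 226:
C = (226-38)/226 = 188/226 = 0.83185… → 0.83
M = (226-137)/226 = 89/226 = 0.39380… → 0.39
Y = (226-226)/226 = 0/226 = 0 → 0.00
= CMYK(0.83, 0.39, 0.00, 0.11)


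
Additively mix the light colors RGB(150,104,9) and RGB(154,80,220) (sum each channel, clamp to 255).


Additive: each channel = min(255, C₁+C₂)
R: 150+154 = 304 → 255
G: 104+80 = 184 → 184
B: 9+220 = 229 → 229
= RGB(255, 184, 229)


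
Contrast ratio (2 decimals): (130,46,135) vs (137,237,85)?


Linearize each sRGB channel c=v/255: c/12.92 if c ≤ 0.04045 else ((c+0.055)/1.055)^2.4
L = 0.2126×R_lin + 0.7152×G_lin + 0.0722×B_lin
Color 1 (130,46,135):
  R=130: 130/255≈0.5098 > 0.04045 → ((0.5098+0.055)/1.055)^2.4 ≈ 0.22323
  G=46: 46/255≈0.1804 > 0.04045 → ((0.1804+0.055)/1.055)^2.4 ≈ 0.02732
  B=135: 135/255≈0.5294 > 0.04045 → ((0.5294+0.055)/1.055)^2.4 ≈ 0.24228
  L1 = 0.2126×0.22323 + 0.7152×0.02732 + 0.0722×0.24228 ≈ 0.08449
Color 2 (137,237,85):
  R=137: 137/255≈0.5373 > 0.04045 → ((0.5373+0.055)/1.055)^2.4 ≈ 0.25016
  G=237: 237/255≈0.9294 > 0.04045 → ((0.9294+0.055)/1.055)^2.4 ≈ 0.84687
  B=85: 85/255≈0.3333 > 0.04045 → ((0.3333+0.055)/1.055)^2.4 ≈ 0.09084
  L2 = 0.2126×0.25016 + 0.7152×0.84687 + 0.0722×0.09084 ≈ 0.66543
Lighter = 0.66543, Darker = 0.08449
Ratio = (L_lighter + 0.05) / (L_darker + 0.05)
Ratio = (0.66543 + 0.05) / (0.08449 + 0.05) = 0.71543 / 0.13449 ≈ 5.3195
Ratio ≈ 5.32:1


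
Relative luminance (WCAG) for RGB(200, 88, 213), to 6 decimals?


Linearize each channel (sRGB transfer function): c = v/255; c_lin = c/12.92 if c ≤ 0.04045, else ((c+0.055)/1.055)^2.4
  R: 200/255 ≈ 0.784314 > 0.04045 → ((0.784314+0.055)/1.055)^2.4 ≈ 0.577580
  G: 88/255 ≈ 0.345098 > 0.04045 → ((0.345098+0.055)/1.055)^2.4 ≈ 0.097587
  B: 213/255 ≈ 0.835294 > 0.04045 → ((0.835294+0.055)/1.055)^2.4 ≈ 0.665387
R_lin = 0.577580, G_lin = 0.097587, B_lin = 0.665387
L = 0.2126×R + 0.7152×G + 0.0722×B
L = 0.2126×0.577580 + 0.7152×0.097587 + 0.0722×0.665387
L ≈ 0.240629


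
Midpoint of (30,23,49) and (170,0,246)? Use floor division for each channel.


Midpoint: each channel = ⌊(C₁+C₂)/2⌋
R: ⌊(30+170)/2⌋ = 100
G: ⌊(23+0)/2⌋ = 11
B: ⌊(49+246)/2⌋ = 147
= RGB(100, 11, 147)


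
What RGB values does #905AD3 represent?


90 → 144 (R)
5A → 90 (G)
D3 → 211 (B)
= RGB(144, 90, 211)


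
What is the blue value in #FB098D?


Color: #FB098D
R = FB = 251
G = 09 = 9
B = 8D = 141
Blue = 141


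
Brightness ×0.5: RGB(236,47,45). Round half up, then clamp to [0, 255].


Multiply each channel by 0.5, round half up, clamp to [0, 255]
R: 236×0.5 = 118
G: 47×0.5 = 23.5 → round → 24
B: 45×0.5 = 22.5 → round → 23
= RGB(118, 24, 23)


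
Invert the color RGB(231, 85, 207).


Invert: (255-R, 255-G, 255-B)
R: 255-231 = 24
G: 255-85 = 170
B: 255-207 = 48
= RGB(24, 170, 48)


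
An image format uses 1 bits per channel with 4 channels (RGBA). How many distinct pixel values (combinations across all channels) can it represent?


Total bits = 1 bits/channel × 4 channels = 4 bits
Distinct pixel values = 2^4
= 16 pixel values


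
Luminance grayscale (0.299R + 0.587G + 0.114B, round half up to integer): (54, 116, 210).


Gray = 0.299×R + 0.587×G + 0.114×B
Gray = 0.299×54 + 0.587×116 + 0.114×210
Gray = 16.146 + 68.092 + 23.940
Gray = 108.178 → round half up → 108
Gray = 108


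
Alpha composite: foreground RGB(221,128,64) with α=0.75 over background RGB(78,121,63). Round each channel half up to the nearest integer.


C = α×F + (1-α)×B, with 1-α = 0.25
R: 0.75×221 + 0.25×78 = 165.75 + 19.50 = 185.25 → 185
G: 0.75×128 + 0.25×121 = 96.00 + 30.25 = 126.25 → 126
B: 0.75×64 + 0.25×63 = 48.00 + 15.75 = 63.75 → 64
= RGB(185, 126, 64)


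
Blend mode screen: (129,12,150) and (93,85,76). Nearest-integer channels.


Screen: C = 255 - (255-A)×(255-B)/255, rounded to nearest integer
R: 255 - (255-129)×(255-93)/255 = 255 - 20412/255 ≈ 255 - 80.047 = 174.953 → 175
G: 255 - (255-12)×(255-85)/255 = 255 - 41310/255 ≈ 255 - 162.000 = 93.000 → 93
B: 255 - (255-150)×(255-76)/255 = 255 - 18795/255 ≈ 255 - 73.706 = 181.294 → 181
= RGB(175, 93, 181)


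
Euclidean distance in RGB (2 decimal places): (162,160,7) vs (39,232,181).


d = √[(R₁-R₂)² + (G₁-G₂)² + (B₁-B₂)²]
d = √[(162-39)² + (160-232)² + (7-181)²]
d = √[15129 + 5184 + 30276]
d = √50589
d ≈ 224.92


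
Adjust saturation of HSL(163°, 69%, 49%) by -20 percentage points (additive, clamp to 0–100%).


Original S = 69%
Adjustment = -20 percentage points
New S = 69 + (-20) = 49
Clamp to [0, 100] → 49
= HSL(163°, 49%, 49%)


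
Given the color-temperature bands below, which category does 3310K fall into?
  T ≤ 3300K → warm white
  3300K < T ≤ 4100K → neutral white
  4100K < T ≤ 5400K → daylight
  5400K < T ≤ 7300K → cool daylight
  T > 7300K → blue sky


Temperature: 3310K
3300K < 3310K ≤ 4100K → neutral white
Classification: neutral white


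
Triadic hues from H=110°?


Triadic: equally spaced at 120° intervals
H1 = 110°
H2 = (110 + 120) mod 360 = 230°
H3 = (110 + 240) mod 360 = 350°
Triadic = 110°, 230°, 350°


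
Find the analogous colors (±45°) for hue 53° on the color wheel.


Base hue: 53°
Left analog: (53 - 45) mod 360 = 8°
Right analog: (53 + 45) mod 360 = 98°
Analogous hues = 8° and 98°


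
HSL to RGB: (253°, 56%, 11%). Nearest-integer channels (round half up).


H=253°, S=0.56, L=0.11
C = (1-|2L-1|)×S = (1-|-0.78|)×0.56 = 0.1232
H' = H/60 = 253/60 ≈ 4.2167; X = C×(1-|H' mod 2 - 1|) ≈ 0.0267
m = L - C/2 = 0.11 - 0.0616 = 0.0484
Sector ⌊H'⌋ = 4 → (R',G',B') = (≈0.0267, 0.0, 0.1232)
RGB = ((R'+m)×255, (G'+m)×255, (B'+m)×255) = (19.1488, 12.342, 43.758)
Round half up → RGB(19, 12, 44)


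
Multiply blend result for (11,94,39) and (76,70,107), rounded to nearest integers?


Multiply: C = A×B/255, rounded to nearest integer
R: 11×76/255 = 836/255 ≈ 3.278 → 3
G: 94×70/255 = 6580/255 ≈ 25.804 → 26
B: 39×107/255 = 4173/255 ≈ 16.365 → 16
= RGB(3, 26, 16)


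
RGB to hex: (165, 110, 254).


R = 165 → A5 (hex)
G = 110 → 6E (hex)
B = 254 → FE (hex)
Hex = #A56EFE


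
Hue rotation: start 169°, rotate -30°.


New hue = (H + rotation) mod 360
New hue = (169 -30) mod 360
= 139 mod 360
= 139°


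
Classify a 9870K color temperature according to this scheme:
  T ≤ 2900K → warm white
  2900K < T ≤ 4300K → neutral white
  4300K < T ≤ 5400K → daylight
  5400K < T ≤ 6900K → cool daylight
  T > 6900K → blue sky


Temperature: 9870K
9870K > 6900K → blue sky
Classification: blue sky


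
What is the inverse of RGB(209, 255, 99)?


Invert: (255-R, 255-G, 255-B)
R: 255-209 = 46
G: 255-255 = 0
B: 255-99 = 156
= RGB(46, 0, 156)


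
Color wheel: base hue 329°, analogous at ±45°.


Base hue: 329°
Left analog: (329 - 45) mod 360 = 284°
Right analog: (329 + 45) mod 360 = 14°
Analogous hues = 284° and 14°


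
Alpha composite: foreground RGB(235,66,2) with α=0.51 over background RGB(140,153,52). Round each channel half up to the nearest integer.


C = α×F + (1-α)×B, with 1-α = 0.49
R: 0.51×235 + 0.49×140 = 119.85 + 68.60 = 188.45 → 188
G: 0.51×66 + 0.49×153 = 33.66 + 74.97 = 108.63 → 109
B: 0.51×2 + 0.49×52 = 1.02 + 25.48 = 26.50 → 27
= RGB(188, 109, 27)


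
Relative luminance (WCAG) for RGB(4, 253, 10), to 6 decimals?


Linearize each channel (sRGB transfer function): c = v/255; c_lin = c/12.92 if c ≤ 0.04045, else ((c+0.055)/1.055)^2.4
  R: 4/255 ≈ 0.015686 ≤ 0.04045 → 0.015686/12.92 ≈ 0.001214
  G: 253/255 ≈ 0.992157 > 0.04045 → ((0.992157+0.055)/1.055)^2.4 ≈ 0.982251
  B: 10/255 ≈ 0.039216 ≤ 0.04045 → 0.039216/12.92 ≈ 0.003035
R_lin = 0.001214, G_lin = 0.982251, B_lin = 0.003035
L = 0.2126×R + 0.7152×G + 0.0722×B
L = 0.2126×0.001214 + 0.7152×0.982251 + 0.0722×0.003035
L ≈ 0.702983


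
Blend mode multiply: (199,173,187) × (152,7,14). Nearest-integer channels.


Multiply: C = A×B/255, rounded to nearest integer
R: 199×152/255 = 30248/255 ≈ 118.620 → 119
G: 173×7/255 = 1211/255 ≈ 4.749 → 5
B: 187×14/255 = 2618/255 ≈ 10.267 → 10
= RGB(119, 5, 10)


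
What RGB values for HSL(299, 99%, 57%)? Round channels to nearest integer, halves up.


H=299°, S=0.99, L=0.57
C = (1-|2L-1|)×S = (1-|0.14|)×0.99 = 0.8514
H' = H/60 = 299/60 ≈ 4.9833; X = C×(1-|H' mod 2 - 1|) = 0.83721
m = L - C/2 = 0.57 - 0.4257 = 0.1443
Sector ⌊H'⌋ = 4 → (R',G',B') = (0.83721, 0.0, 0.8514)
RGB = ((R'+m)×255, (G'+m)×255, (B'+m)×255) = (250.28505, 36.7965, 253.9035)
Round half up → RGB(250, 37, 254)


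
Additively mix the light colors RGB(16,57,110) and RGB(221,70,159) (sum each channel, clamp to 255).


Additive: each channel = min(255, C₁+C₂)
R: 16+221 = 237 → 237
G: 57+70 = 127 → 127
B: 110+159 = 269 → 255
= RGB(237, 127, 255)


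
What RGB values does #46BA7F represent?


46 → 70 (R)
BA → 186 (G)
7F → 127 (B)
= RGB(70, 186, 127)


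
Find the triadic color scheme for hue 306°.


Triadic: equally spaced at 120° intervals
H1 = 306°
H2 = (306 + 120) mod 360 = 66°
H3 = (306 + 240) mod 360 = 186°
Triadic = 306°, 66°, 186°


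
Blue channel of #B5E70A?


Color: #B5E70A
R = B5 = 181
G = E7 = 231
B = 0A = 10
Blue = 10


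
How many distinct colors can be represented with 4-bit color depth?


Colors = 2^bits = 2^4
= 16 colors


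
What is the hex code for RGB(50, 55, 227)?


R = 50 → 32 (hex)
G = 55 → 37 (hex)
B = 227 → E3 (hex)
Hex = #3237E3


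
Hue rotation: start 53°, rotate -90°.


New hue = (H + rotation) mod 360
New hue = (53 -90) mod 360
= -37 mod 360
= 323°


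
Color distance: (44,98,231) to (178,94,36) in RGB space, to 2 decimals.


d = √[(R₁-R₂)² + (G₁-G₂)² + (B₁-B₂)²]
d = √[(44-178)² + (98-94)² + (231-36)²]
d = √[17956 + 16 + 38025]
d = √55997
d ≈ 236.64


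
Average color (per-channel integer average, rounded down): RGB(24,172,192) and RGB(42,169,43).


Midpoint: each channel = ⌊(C₁+C₂)/2⌋
R: ⌊(24+42)/2⌋ = 33
G: ⌊(172+169)/2⌋ = 170
B: ⌊(192+43)/2⌋ = 117
= RGB(33, 170, 117)


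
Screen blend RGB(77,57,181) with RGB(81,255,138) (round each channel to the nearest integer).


Screen: C = 255 - (255-A)×(255-B)/255, rounded to nearest integer
R: 255 - (255-77)×(255-81)/255 = 255 - 30972/255 ≈ 255 - 121.459 = 133.541 → 134
G: 255 - (255-57)×(255-255)/255 = 255 - 0/255 ≈ 255 - 0.000 = 255.000 → 255
B: 255 - (255-181)×(255-138)/255 = 255 - 8658/255 ≈ 255 - 33.953 = 221.047 → 221
= RGB(134, 255, 221)


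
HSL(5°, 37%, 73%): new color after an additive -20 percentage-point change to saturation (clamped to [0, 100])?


Original S = 37%
Adjustment = -20 percentage points
New S = 37 + (-20) = 17
Clamp to [0, 100] → 17
= HSL(5°, 17%, 73%)


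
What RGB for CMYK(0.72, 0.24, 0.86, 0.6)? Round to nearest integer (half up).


R = 255 × (1-C) × (1-K) = 255 × 0.28 × 0.40 = 28.56 → 29
G = 255 × (1-M) × (1-K) = 255 × 0.76 × 0.40 = 77.52 → 78
B = 255 × (1-Y) × (1-K) = 255 × 0.14 × 0.40 = 14.28 → 14
= RGB(29, 78, 14)


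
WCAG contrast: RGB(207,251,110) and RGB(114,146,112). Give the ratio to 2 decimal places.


Linearize each sRGB channel c=v/255: c/12.92 if c ≤ 0.04045 else ((c+0.055)/1.055)^2.4
L = 0.2126×R_lin + 0.7152×G_lin + 0.0722×B_lin
Color 1 (207,251,110):
  R=207: 207/255≈0.8118 > 0.04045 → ((0.8118+0.055)/1.055)^2.4 ≈ 0.62396
  G=251: 251/255≈0.9843 > 0.04045 → ((0.9843+0.055)/1.055)^2.4 ≈ 0.96469
  B=110: 110/255≈0.4314 > 0.04045 → ((0.4314+0.055)/1.055)^2.4 ≈ 0.15593
  L1 = 0.2126×0.62396 + 0.7152×0.96469 + 0.0722×0.15593 ≈ 0.83386
Color 2 (114,146,112):
  R=114: 114/255≈0.4471 > 0.04045 → ((0.4471+0.055)/1.055)^2.4 ≈ 0.16827
  G=146: 146/255≈0.5725 > 0.04045 → ((0.5725+0.055)/1.055)^2.4 ≈ 0.28744
  B=112: 112/255≈0.4392 > 0.04045 → ((0.4392+0.055)/1.055)^2.4 ≈ 0.16203
  L2 = 0.2126×0.16827 + 0.7152×0.28744 + 0.0722×0.16203 ≈ 0.25305
Lighter = 0.83386, Darker = 0.25305
Ratio = (L_lighter + 0.05) / (L_darker + 0.05)
Ratio = (0.83386 + 0.05) / (0.25305 + 0.05) = 0.88386 / 0.30305 ≈ 2.9165
Ratio ≈ 2.92:1


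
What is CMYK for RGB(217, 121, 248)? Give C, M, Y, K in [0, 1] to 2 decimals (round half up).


R'=217/255≈0.8510, G'=121/255≈0.4745, B'=248/255≈0.9725
K = 1 - max(R',G',B') = 1 - 248/255 = 7/255 = 0.02745… → 0.03
(1-R'-K)/(1-K) simplifies to (max-R)/max with max = 248:
C = (248-217)/248 = 31/248 = 0.125 → 0.13
M = (248-121)/248 = 127/248 = 0.51209… → 0.51
Y = (248-248)/248 = 0/248 = 0 → 0.00
= CMYK(0.13, 0.51, 0.00, 0.03)


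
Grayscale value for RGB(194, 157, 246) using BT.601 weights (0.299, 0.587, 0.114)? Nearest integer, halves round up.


Gray = 0.299×R + 0.587×G + 0.114×B
Gray = 0.299×194 + 0.587×157 + 0.114×246
Gray = 58.006 + 92.159 + 28.044
Gray = 178.209 → round half up → 178
Gray = 178


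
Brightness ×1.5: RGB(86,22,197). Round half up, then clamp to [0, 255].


Multiply each channel by 1.5, round half up, clamp to [0, 255]
R: 86×1.5 = 129
G: 22×1.5 = 33
B: 197×1.5 = 295.5 → round → 296 → clamp → 255
= RGB(129, 33, 255)


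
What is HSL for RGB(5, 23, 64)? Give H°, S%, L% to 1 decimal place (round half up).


Normalize: R'=5/255≈0.0196, G'=23/255≈0.0902, B'=64/255≈0.2510
Max=64/255, Min=5/255, Δ=Max-Min=59/255
L = (Max+Min)/2 = (64+5)/510 = 69/510 = 0.13529… → L = 13.5%
L ≤ 0.5 → S = Δ/(Max+Min) = 59/(64+5) = 59/69 = 0.85507… → S = 85.5%
(the 1/255 factors cancel in S and H, so raw channel differences can be used)
Max is B' → H = 60 × ((R-G)/Δ + 4) = 60 × ((5-23)/59 + 4)
  -18/59 + 4 = -0.3050… + 4 = 3.6949…
  H = 60 × 3.6949… = 221.694…° → H = 221.7°
= HSL(221.7°, 85.5%, 13.5%)


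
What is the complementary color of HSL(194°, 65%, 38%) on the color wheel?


Complement = opposite side of color wheel = hue + 180°
H' = (194 + 180) mod 360 = 14°
S and L unchanged.
= HSL(14°, 65%, 38%)


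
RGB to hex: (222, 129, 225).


R = 222 → DE (hex)
G = 129 → 81 (hex)
B = 225 → E1 (hex)
Hex = #DE81E1


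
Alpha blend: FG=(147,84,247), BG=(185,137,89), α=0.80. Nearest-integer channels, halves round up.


C = α×F + (1-α)×B, with 1-α = 0.20
R: 0.80×147 + 0.20×185 = 117.60 + 37.00 = 154.60 → 155
G: 0.80×84 + 0.20×137 = 67.20 + 27.40 = 94.60 → 95
B: 0.80×247 + 0.20×89 = 197.60 + 17.80 = 215.40 → 215
= RGB(155, 95, 215)


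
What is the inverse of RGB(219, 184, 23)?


Invert: (255-R, 255-G, 255-B)
R: 255-219 = 36
G: 255-184 = 71
B: 255-23 = 232
= RGB(36, 71, 232)


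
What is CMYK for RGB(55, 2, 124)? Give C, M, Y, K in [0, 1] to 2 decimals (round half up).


R'=55/255≈0.2157, G'=2/255≈0.0078, B'=124/255≈0.4863
K = 1 - max(R',G',B') = 1 - 124/255 = 131/255 = 0.51372… → 0.51
(1-R'-K)/(1-K) simplifies to (max-R)/max with max = 124:
C = (124-55)/124 = 69/124 = 0.55645… → 0.56
M = (124-2)/124 = 122/124 = 0.98387… → 0.98
Y = (124-124)/124 = 0/124 = 0 → 0.00
= CMYK(0.56, 0.98, 0.00, 0.51)


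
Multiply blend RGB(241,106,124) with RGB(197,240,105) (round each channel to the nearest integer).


Multiply: C = A×B/255, rounded to nearest integer
R: 241×197/255 = 47477/255 ≈ 186.184 → 186
G: 106×240/255 = 25440/255 ≈ 99.765 → 100
B: 124×105/255 = 13020/255 ≈ 51.059 → 51
= RGB(186, 100, 51)


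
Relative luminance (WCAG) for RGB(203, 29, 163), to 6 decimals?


Linearize each channel (sRGB transfer function): c = v/255; c_lin = c/12.92 if c ≤ 0.04045, else ((c+0.055)/1.055)^2.4
  R: 203/255 ≈ 0.796078 > 0.04045 → ((0.796078+0.055)/1.055)^2.4 ≈ 0.597202
  G: 29/255 ≈ 0.113725 > 0.04045 → ((0.113725+0.055)/1.055)^2.4 ≈ 0.012286
  B: 163/255 ≈ 0.639216 > 0.04045 → ((0.639216+0.055)/1.055)^2.4 ≈ 0.366253
R_lin = 0.597202, G_lin = 0.012286, B_lin = 0.366253
L = 0.2126×R + 0.7152×G + 0.0722×B
L = 0.2126×0.597202 + 0.7152×0.012286 + 0.0722×0.366253
L ≈ 0.162196


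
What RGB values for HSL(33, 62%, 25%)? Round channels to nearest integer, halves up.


H=33°, S=0.62, L=0.25
C = (1-|2L-1|)×S = (1-|-0.50|)×0.62 = 0.31
H' = H/60 = 33/60 ≈ 0.5500; X = C×(1-|H' mod 2 - 1|) = 0.1705
m = L - C/2 = 0.25 - 0.155 = 0.095
Sector ⌊H'⌋ = 0 → (R',G',B') = (0.31, 0.1705, 0.0)
RGB = ((R'+m)×255, (G'+m)×255, (B'+m)×255) = (103.275, 67.7025, 24.225)
Round half up → RGB(103, 68, 24)


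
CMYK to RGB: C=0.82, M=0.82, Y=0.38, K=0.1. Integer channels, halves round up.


R = 255 × (1-C) × (1-K) = 255 × 0.18 × 0.90 = 41.31 → 41
G = 255 × (1-M) × (1-K) = 255 × 0.18 × 0.90 = 41.31 → 41
B = 255 × (1-Y) × (1-K) = 255 × 0.62 × 0.90 = 142.29 → 142
= RGB(41, 41, 142)


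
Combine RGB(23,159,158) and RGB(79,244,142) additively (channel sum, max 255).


Additive: each channel = min(255, C₁+C₂)
R: 23+79 = 102 → 102
G: 159+244 = 403 → 255
B: 158+142 = 300 → 255
= RGB(102, 255, 255)


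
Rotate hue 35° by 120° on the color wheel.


New hue = (H + rotation) mod 360
New hue = (35 + 120) mod 360
= 155 mod 360
= 155°


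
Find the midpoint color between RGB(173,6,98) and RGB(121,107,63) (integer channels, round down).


Midpoint: each channel = ⌊(C₁+C₂)/2⌋
R: ⌊(173+121)/2⌋ = 147
G: ⌊(6+107)/2⌋ = 56
B: ⌊(98+63)/2⌋ = 80
= RGB(147, 56, 80)
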